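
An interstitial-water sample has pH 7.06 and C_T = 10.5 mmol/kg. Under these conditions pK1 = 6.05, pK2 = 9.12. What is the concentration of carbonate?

[CO3²⁻] = 0.0827 mmol/kg

α₂ = 1 / (1 + [H⁺]/K2 + [H⁺]²/(K1K2)) = 1 / (1 + 10^+2.06 + 10^+1.05)
   = 1 / (1 + 114.82 + 11.220) = 1/127.04 = 0.007872
[CO3²⁻] = α₂ × DIC = 0.007872 × 10.5 = 0.0827 mmol/kg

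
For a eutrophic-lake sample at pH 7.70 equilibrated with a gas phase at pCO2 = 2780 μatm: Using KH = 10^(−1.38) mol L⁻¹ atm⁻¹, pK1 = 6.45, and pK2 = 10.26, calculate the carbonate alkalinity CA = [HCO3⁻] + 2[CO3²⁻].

[CO2*] = KH · pCO2 = 10^(−1.38) × 2780×10^-6 = 1.159×10^-4 mol/L
α₀ = 1/(1 + K1/[H⁺] + K1K2/[H⁺]²) = 1/(1 + 10^+1.25 + 10^-1.31) = 0.05310
DIC = [CO2*]/α₀ = 1.159×10^-4 / 0.05310 = 2.182 mmol/L
CA = (α₁ + 2α₂)·DIC = (0.9443 + 2×0.002601) × 2.182 = 2.07 mmol/L

CA = 2.07 mmol/L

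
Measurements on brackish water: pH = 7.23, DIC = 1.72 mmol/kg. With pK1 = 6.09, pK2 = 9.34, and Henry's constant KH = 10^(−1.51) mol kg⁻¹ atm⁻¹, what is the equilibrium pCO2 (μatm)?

α₀ = 1 / (1 + K1/[H⁺] + K1K2/[H⁺]²) = 1 / (1 + 10^+1.14 + 10^-0.97)
   = 1 / (1 + 13.804 + 0.10715) = 1/14.911 = 0.06706
[CO2*] = α₀ × DIC = 0.06706 × 1.72 = 0.1154 mmol/kg
pCO2 = [CO2*]/KH = 1.154×10^-4 / 3.090×10^-2 = 3730 μatm

pCO2 = 3730 μatm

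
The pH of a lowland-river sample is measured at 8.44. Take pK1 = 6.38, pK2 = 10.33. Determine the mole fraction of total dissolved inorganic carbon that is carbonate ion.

α₂ = 1 / (1 + [H⁺]/K2 + [H⁺]²/(K1K2)) = 1 / (1 + 10^+1.89 + 10^-0.17)
   = 1 / (1 + 77.625 + 0.67608) = 1/79.301 = 0.01261

α₂ = 0.0126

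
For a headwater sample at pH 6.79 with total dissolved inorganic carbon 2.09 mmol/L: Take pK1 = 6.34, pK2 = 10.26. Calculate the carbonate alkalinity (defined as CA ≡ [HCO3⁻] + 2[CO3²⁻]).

CA = [HCO3⁻] + 2[CO3²⁻] = (α₁ + 2α₂)·DIC
At pH 6.79: [H⁺]/K1 = 10^-0.45 = 0.35481, K2/[H⁺] = 10^-3.47 = 0.00033884
α₁ = 1/(1 + 0.35481 + 0.00033884) = 1/1.3552 = 0.7379; α₂ = α₁·K2/[H⁺] = 0.0002500
α₁ + 2α₂ = 0.7384
CA = 0.7384 × 2.09 = 1.54 mmol/L

CA = 1.54 mmol/L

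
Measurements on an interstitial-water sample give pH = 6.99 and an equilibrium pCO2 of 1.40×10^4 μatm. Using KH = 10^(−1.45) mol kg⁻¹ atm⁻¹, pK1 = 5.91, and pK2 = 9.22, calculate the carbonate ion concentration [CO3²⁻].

[CO2*] = KH · pCO2 = 10^(−1.45) × 1.40×10^4×10^-6 = 4.967×10^-4 mol/kg
α₀ = 1/(1 + K1/[H⁺] + K1K2/[H⁺]²) = 1/(1 + 10^+1.08 + 10^-1.15) = 0.07637
DIC = [CO2*]/α₀ = 4.967×10^-4 / 0.07637 = 6.504 mmol/kg
[CO3²⁻] = α₂·DIC; α₂ = 0.005407, so [CO3²⁻] = 0.005407 × 6.504 = 0.0352 mmol/kg

[CO3²⁻] = 0.0352 mmol/kg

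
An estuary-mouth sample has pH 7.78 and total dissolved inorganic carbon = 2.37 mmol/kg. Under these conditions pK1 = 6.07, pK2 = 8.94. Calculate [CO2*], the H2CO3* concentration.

α₀ = 1 / (1 + K1/[H⁺] + K1K2/[H⁺]²) = 1 / (1 + 10^+1.71 + 10^+0.55)
   = 1 / (1 + 51.286 + 3.5481) = 1/55.834 = 0.01791
[CO2*] = α₀ × DIC = 0.01791 × 2.37 = 0.0424 mmol/kg

[CO2*] = 0.0424 mmol/kg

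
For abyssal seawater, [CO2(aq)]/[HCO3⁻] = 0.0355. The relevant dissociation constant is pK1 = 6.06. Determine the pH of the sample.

From K1 = [H⁺][HCO3⁻]/[CO2(aq)]:  pH = pK1 − log₁₀([CO2(aq)]/[HCO3⁻])
log₁₀(0.0355) = -1.450
pH = 6.06 − (-1.450) = 7.51

pH = 7.51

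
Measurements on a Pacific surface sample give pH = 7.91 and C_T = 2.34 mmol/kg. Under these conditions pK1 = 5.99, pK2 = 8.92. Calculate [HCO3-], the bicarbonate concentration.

α₁ = 1 / (1 + [H⁺]/K1 + K2/[H⁺]) = 1 / (1 + 10^-1.92 + 10^-1.01)
   = 1 / (1 + 0.012023 + 0.097724) = 1/1.1097 = 0.9011
[HCO3⁻] = α₁ × DIC = 0.9011 × 2.34 = 2.11 mmol/kg

[HCO3⁻] = 2.11 mmol/kg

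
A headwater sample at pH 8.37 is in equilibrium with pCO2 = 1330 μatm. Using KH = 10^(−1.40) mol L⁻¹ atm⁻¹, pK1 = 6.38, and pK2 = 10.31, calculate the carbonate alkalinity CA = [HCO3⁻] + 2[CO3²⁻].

[CO2*] = KH · pCO2 = 10^(−1.40) × 1330×10^-6 = 5.295×10^-5 mol/L
α₀ = 1/(1 + K1/[H⁺] + K1K2/[H⁺]²) = 1/(1 + 10^+1.99 + 10^+0.05) = 0.01002
DIC = [CO2*]/α₀ = 5.295×10^-5 / 0.01002 = 5.287 mmol/L
CA = (α₁ + 2α₂)·DIC = (0.9787 + 2×0.01124) × 5.287 = 5.29 mmol/L

CA = 5.29 mmol/L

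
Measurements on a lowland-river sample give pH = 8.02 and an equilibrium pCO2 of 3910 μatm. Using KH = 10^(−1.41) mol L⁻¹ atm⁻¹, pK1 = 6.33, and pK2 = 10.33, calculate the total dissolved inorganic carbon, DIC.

[CO2*] = KH · pCO2 = 10^(−1.41) × 3910×10^-6 = 1.521×10^-4 mol/L
α₀ = 1/(1 + K1/[H⁺] + K1K2/[H⁺]²) = 1/(1 + 10^+1.69 + 10^-0.62) = 0.01991
DIC = [CO2*]/α₀ = 1.521×10^-4 / 0.01991 = 7.64 mmol/L

DIC = 7.64 mmol/L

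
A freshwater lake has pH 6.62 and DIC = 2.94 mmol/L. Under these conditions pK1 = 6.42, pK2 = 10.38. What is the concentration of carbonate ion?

[CO3²⁻] = 0.313 μmol/L

α₂ = 1 / (1 + [H⁺]/K2 + [H⁺]²/(K1K2)) = 1 / (1 + 10^+3.76 + 10^+3.56)
   = 1 / (1 + 5754.4 + 3630.8) = 1/9386.2 = 0.0001065
[CO3²⁻] = α₂ × DIC = 0.0001065 × 2.94 = 0.000313 mmol/L = 0.313 μmol/L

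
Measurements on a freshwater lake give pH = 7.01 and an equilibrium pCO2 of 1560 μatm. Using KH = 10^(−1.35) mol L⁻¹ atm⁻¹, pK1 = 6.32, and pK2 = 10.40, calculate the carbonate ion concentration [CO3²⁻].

[CO2*] = KH · pCO2 = 10^(−1.35) × 1560×10^-6 = 6.968×10^-5 mol/L
α₀ = 1/(1 + K1/[H⁺] + K1K2/[H⁺]²) = 1/(1 + 10^+0.69 + 10^-2.70) = 0.1695
DIC = [CO2*]/α₀ = 6.968×10^-5 / 0.1695 = 0.4111 mmol/L
[CO3²⁻] = α₂·DIC; α₂ = 0.0003382, so [CO3²⁻] = 0.0003382 × 0.4111 = 0.000139 mmol/L = 0.139 μmol/L

[CO3²⁻] = 0.139 μmol/L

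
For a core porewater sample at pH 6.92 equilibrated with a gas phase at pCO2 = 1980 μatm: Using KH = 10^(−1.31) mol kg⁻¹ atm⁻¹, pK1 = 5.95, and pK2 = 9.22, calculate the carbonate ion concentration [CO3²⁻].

[CO3²⁻] = 4.54 μmol/kg

[CO2*] = KH · pCO2 = 10^(−1.31) × 1980×10^-6 = 9.698×10^-5 mol/kg
α₀ = 1/(1 + K1/[H⁺] + K1K2/[H⁺]²) = 1/(1 + 10^+0.97 + 10^-1.33) = 0.09635
DIC = [CO2*]/α₀ = 9.698×10^-5 / 0.09635 = 1.007 mmol/kg
[CO3²⁻] = α₂·DIC; α₂ = 0.004506, so [CO3²⁻] = 0.004506 × 1.007 = 0.00454 mmol/kg = 4.54 μmol/kg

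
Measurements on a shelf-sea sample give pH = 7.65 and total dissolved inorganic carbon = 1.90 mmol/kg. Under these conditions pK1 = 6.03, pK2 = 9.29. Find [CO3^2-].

[CO3²⁻] = 0.0416 mmol/kg

α₂ = 1 / (1 + [H⁺]/K2 + [H⁺]²/(K1K2)) = 1 / (1 + 10^+1.64 + 10^+0.02)
   = 1 / (1 + 43.652 + 1.0471) = 1/45.699 = 0.02188
[CO3²⁻] = α₂ × DIC = 0.02188 × 1.90 = 0.0416 mmol/kg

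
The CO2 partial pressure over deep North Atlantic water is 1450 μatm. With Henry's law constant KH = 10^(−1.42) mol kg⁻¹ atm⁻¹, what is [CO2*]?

KH = 10^(−1.42) = 3.802×10^-2 mol kg⁻¹ atm⁻¹
[CO2*] = KH · pCO2 = 3.802×10^-2 × 1450×10^-6 atm = 5.51×10^-5 mol/kg

[CO2*] = 55.1 μmol/kg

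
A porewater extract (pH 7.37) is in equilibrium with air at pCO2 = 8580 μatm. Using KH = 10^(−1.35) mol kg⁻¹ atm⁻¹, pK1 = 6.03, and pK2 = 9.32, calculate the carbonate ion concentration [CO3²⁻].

[CO2*] = KH · pCO2 = 10^(−1.35) × 8580×10^-6 = 3.833×10^-4 mol/kg
α₀ = 1/(1 + K1/[H⁺] + K1K2/[H⁺]²) = 1/(1 + 10^+1.34 + 10^-0.61) = 0.04325
DIC = [CO2*]/α₀ = 3.833×10^-4 / 0.04325 = 8.862 mmol/kg
[CO3²⁻] = α₂·DIC; α₂ = 0.01062, so [CO3²⁻] = 0.01062 × 8.862 = 0.0941 mmol/kg

[CO3²⁻] = 0.0941 mmol/kg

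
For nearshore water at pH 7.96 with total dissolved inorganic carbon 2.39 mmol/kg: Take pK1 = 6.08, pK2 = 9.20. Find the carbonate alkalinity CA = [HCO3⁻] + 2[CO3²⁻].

CA = 2.49 mmol/kg

CA = [HCO3⁻] + 2[CO3²⁻] = (α₁ + 2α₂)·DIC
At pH 7.96: [H⁺]/K1 = 10^-1.88 = 0.013183, K2/[H⁺] = 10^-1.24 = 0.057544
α₁ = 1/(1 + 0.013183 + 0.057544) = 1/1.0707 = 0.9339; α₂ = α₁·K2/[H⁺] = 0.05374
α₁ + 2α₂ = 1.0414
CA = 1.0414 × 2.39 = 2.49 mmol/kg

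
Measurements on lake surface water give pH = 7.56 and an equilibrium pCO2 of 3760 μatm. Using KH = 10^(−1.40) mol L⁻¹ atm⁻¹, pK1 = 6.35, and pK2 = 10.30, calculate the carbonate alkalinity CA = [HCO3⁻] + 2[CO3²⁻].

[CO2*] = KH · pCO2 = 10^(−1.40) × 3760×10^-6 = 1.497×10^-4 mol/L
α₀ = 1/(1 + K1/[H⁺] + K1K2/[H⁺]²) = 1/(1 + 10^+1.21 + 10^-1.53) = 0.05798
DIC = [CO2*]/α₀ = 1.497×10^-4 / 0.05798 = 2.582 mmol/L
CA = (α₁ + 2α₂)·DIC = (0.9403 + 2×0.001711) × 2.582 = 2.44 mmol/L

CA = 2.44 mmol/L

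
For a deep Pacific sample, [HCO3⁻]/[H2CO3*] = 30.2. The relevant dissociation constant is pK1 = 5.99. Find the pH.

From K1 = [H⁺][HCO3⁻]/[H2CO3*]:  pH = pK1 + log₁₀([HCO3⁻]/[H2CO3*])
log₁₀(30.2) = +1.480
pH = 5.99 + (+1.480) = 7.47

pH = 7.47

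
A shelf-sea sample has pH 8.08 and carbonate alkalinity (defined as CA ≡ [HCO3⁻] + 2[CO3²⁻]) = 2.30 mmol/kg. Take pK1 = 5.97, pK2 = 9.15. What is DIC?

CA = [HCO3⁻] + 2[CO3²⁻] = (α₁ + 2α₂)·DIC
At pH 8.08: [H⁺]/K1 = 10^-2.11 = 0.0077625, K2/[H⁺] = 10^-1.07 = 0.085114
α₁ = 1/(1 + 0.0077625 + 0.085114) = 1/1.0929 = 0.9150; α₂ = α₁·K2/[H⁺] = 0.07788
α₁ + 2α₂ = 1.0708
DIC = CA / (α₁ + 2α₂) = 2.30 / 1.0708 = 2.15 mmol/kg

DIC = 2.15 mmol/kg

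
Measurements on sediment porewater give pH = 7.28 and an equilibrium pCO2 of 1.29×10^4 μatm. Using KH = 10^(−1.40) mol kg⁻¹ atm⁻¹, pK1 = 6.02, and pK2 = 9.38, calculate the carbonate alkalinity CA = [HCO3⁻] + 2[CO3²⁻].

CA = 9.49 mmol/kg

[CO2*] = KH · pCO2 = 10^(−1.40) × 1.29×10^4×10^-6 = 5.136×10^-4 mol/kg
α₀ = 1/(1 + K1/[H⁺] + K1K2/[H⁺]²) = 1/(1 + 10^+1.26 + 10^-0.84) = 0.05170
DIC = [CO2*]/α₀ = 5.136×10^-4 / 0.05170 = 9.933 mmol/kg
CA = (α₁ + 2α₂)·DIC = (0.9408 + 2×0.007473) × 9.933 = 9.49 mmol/kg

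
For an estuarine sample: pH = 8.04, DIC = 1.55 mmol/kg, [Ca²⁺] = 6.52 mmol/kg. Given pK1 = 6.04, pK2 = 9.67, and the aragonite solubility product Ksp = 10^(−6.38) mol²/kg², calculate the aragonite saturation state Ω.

Ω = 0.550

α₂ = 1 / (1 + [H⁺]/K2 + [H⁺]²/(K1K2)) = 1 / (1 + 10^+1.63 + 10^-0.37)
   = 1 / (1 + 42.658 + 0.42658) = 1/44.085 = 0.02268
[CO3²⁻] = α₂ × DIC = 0.02268 × 1.55 = 0.03516 mmol/kg
Ksp = 10^(−6.38) = 4.169×10^-7
Ω = [Ca²⁺][CO3²⁻]/Ksp = (6.52×10^-3)(3.516×10^-5) / 4.169×10^-7 = 0.550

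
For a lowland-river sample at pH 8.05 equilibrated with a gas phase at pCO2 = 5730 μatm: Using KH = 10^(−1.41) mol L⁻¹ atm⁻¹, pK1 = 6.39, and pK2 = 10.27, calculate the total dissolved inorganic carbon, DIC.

[CO2*] = KH · pCO2 = 10^(−1.41) × 5730×10^-6 = 2.229×10^-4 mol/L
α₀ = 1/(1 + K1/[H⁺] + K1K2/[H⁺]²) = 1/(1 + 10^+1.66 + 10^-0.56) = 0.02128
DIC = [CO2*]/α₀ = 2.229×10^-4 / 0.02128 = 10.5 mmol/L

DIC = 10.5 mmol/L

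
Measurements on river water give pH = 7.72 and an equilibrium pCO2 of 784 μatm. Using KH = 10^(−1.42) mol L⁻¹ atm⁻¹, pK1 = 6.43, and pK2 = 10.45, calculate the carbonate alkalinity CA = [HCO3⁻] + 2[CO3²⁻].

[CO2*] = KH · pCO2 = 10^(−1.42) × 784×10^-6 = 2.981×10^-5 mol/L
α₀ = 1/(1 + K1/[H⁺] + K1K2/[H⁺]²) = 1/(1 + 10^+1.29 + 10^-1.44) = 0.04870
DIC = [CO2*]/α₀ = 2.981×10^-5 / 0.04870 = 0.6121 mmol/L
CA = (α₁ + 2α₂)·DIC = (0.9495 + 2×0.001768) × 0.6121 = 0.583 mmol/L

CA = 0.583 mmol/L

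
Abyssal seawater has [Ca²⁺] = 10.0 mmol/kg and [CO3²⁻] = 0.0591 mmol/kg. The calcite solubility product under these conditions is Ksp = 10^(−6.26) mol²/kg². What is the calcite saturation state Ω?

Ksp = 10^(−6.26) = 5.495×10^-7
Ω = [Ca²⁺][CO3²⁻]/Ksp = (10.0×10^-3)(0.0591×10^-3) / 5.495×10^-7 = 1.08

Ω = 1.08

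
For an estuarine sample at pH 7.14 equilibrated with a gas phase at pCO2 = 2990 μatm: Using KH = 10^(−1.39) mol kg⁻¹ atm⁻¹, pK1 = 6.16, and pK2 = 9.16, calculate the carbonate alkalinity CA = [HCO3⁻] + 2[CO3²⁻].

CA = 1.19 mmol/kg

[CO2*] = KH · pCO2 = 10^(−1.39) × 2990×10^-6 = 1.218×10^-4 mol/kg
α₀ = 1/(1 + K1/[H⁺] + K1K2/[H⁺]²) = 1/(1 + 10^+0.98 + 10^-1.04) = 0.09398
DIC = [CO2*]/α₀ = 1.218×10^-4 / 0.09398 = 1.296 mmol/kg
CA = (α₁ + 2α₂)·DIC = (0.8975 + 2×0.008571) × 1.296 = 1.19 mmol/kg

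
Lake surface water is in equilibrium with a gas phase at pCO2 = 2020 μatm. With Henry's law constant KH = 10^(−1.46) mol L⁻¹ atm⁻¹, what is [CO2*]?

[CO2*] = 70.0 μmol/L

KH = 10^(−1.46) = 3.467×10^-2 mol L⁻¹ atm⁻¹
[CO2*] = KH · pCO2 = 3.467×10^-2 × 2020×10^-6 atm = 7.00×10^-5 mol/L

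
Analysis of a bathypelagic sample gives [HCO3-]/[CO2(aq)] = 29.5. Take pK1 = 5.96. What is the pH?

pH = 7.43

From K1 = [H⁺][HCO3-]/[CO2(aq)]:  pH = pK1 + log₁₀([HCO3-]/[CO2(aq)])
log₁₀(29.5) = +1.470
pH = 5.96 + (+1.470) = 7.43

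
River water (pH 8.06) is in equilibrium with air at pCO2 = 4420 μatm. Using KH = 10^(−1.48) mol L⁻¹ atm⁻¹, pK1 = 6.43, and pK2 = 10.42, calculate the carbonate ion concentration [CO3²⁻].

[CO2*] = KH · pCO2 = 10^(−1.48) × 4420×10^-6 = 1.464×10^-4 mol/L
α₀ = 1/(1 + K1/[H⁺] + K1K2/[H⁺]²) = 1/(1 + 10^+1.63 + 10^-0.73) = 0.02281
DIC = [CO2*]/α₀ = 1.464×10^-4 / 0.02281 = 6.417 mmol/L
[CO3²⁻] = α₂·DIC; α₂ = 0.004247, so [CO3²⁻] = 0.004247 × 6.417 = 0.0273 mmol/L

[CO3²⁻] = 0.0273 mmol/L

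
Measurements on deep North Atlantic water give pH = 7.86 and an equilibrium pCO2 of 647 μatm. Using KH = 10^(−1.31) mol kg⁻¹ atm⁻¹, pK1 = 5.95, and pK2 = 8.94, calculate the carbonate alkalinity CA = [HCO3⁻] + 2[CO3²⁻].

CA = 3.00 mmol/kg

[CO2*] = KH · pCO2 = 10^(−1.31) × 647×10^-6 = 3.169×10^-5 mol/kg
α₀ = 1/(1 + K1/[H⁺] + K1K2/[H⁺]²) = 1/(1 + 10^+1.91 + 10^+0.83) = 0.01123
DIC = [CO2*]/α₀ = 3.169×10^-5 / 0.01123 = 2.822 mmol/kg
CA = (α₁ + 2α₂)·DIC = (0.9128 + 2×0.07593) × 2.822 = 3.00 mmol/kg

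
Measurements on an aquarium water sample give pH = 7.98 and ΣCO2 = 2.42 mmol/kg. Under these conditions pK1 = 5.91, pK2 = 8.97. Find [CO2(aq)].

[CO2*] = 18.5 μmol/kg

α₀ = 1 / (1 + K1/[H⁺] + K1K2/[H⁺]²) = 1 / (1 + 10^+2.07 + 10^+1.08)
   = 1 / (1 + 117.49 + 12.023) = 1/130.51 = 0.007662
[CO2*] = α₀ × DIC = 0.007662 × 2.42 = 0.0185 mmol/kg = 18.5 μmol/kg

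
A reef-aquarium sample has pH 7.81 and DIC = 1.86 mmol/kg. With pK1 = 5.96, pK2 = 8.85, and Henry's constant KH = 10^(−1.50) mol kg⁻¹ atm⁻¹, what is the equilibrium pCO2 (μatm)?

α₀ = 1 / (1 + K1/[H⁺] + K1K2/[H⁺]²) = 1 / (1 + 10^+1.85 + 10^+0.81)
   = 1 / (1 + 70.795 + 6.4565) = 1/78.251 = 0.01278
[CO2*] = α₀ × DIC = 0.01278 × 1.86 = 0.02377 mmol/kg
pCO2 = [CO2*]/KH = 2.377×10^-5 / 3.162×10^-2 = 752 μatm

pCO2 = 752 μatm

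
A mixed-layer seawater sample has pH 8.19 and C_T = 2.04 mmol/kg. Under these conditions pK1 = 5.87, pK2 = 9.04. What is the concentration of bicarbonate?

α₁ = 1 / (1 + [H⁺]/K1 + K2/[H⁺]) = 1 / (1 + 10^-2.32 + 10^-0.85)
   = 1 / (1 + 0.0047863 + 0.14125) = 1/1.1460 = 0.8726
[HCO3⁻] = α₁ × DIC = 0.8726 × 2.04 = 1.78 mmol/kg

[HCO3⁻] = 1.78 mmol/kg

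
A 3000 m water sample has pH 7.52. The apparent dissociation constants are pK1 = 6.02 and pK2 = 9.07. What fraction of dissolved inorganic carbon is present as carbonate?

α₂ = 0.0266

α₂ = 1 / (1 + [H⁺]/K2 + [H⁺]²/(K1K2)) = 1 / (1 + 10^+1.55 + 10^+0.05)
   = 1 / (1 + 35.481 + 1.1220) = 1/37.603 = 0.02659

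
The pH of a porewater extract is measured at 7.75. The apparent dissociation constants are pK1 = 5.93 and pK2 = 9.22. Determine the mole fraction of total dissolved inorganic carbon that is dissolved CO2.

α₀ = 1 / (1 + K1/[H⁺] + K1K2/[H⁺]²) = 1 / (1 + 10^+1.82 + 10^+0.35)
   = 1 / (1 + 66.069 + 2.2387) = 1/69.308 = 0.01443

α₀ = 0.0144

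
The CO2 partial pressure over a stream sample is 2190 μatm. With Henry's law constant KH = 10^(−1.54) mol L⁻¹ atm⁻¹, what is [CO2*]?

KH = 10^(−1.54) = 2.884×10^-2 mol L⁻¹ atm⁻¹
[CO2*] = KH · pCO2 = 2.884×10^-2 × 2190×10^-6 atm = 6.32×10^-5 mol/L

[CO2*] = 63.2 μmol/L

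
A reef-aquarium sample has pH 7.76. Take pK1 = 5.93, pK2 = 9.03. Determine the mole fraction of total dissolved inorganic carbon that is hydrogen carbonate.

α₁ = 0.936

α₁ = 1 / (1 + [H⁺]/K1 + K2/[H⁺]) = 1 / (1 + 10^-1.83 + 10^-1.27)
   = 1 / (1 + 0.014791 + 0.053703) = 1/1.0685 = 0.9359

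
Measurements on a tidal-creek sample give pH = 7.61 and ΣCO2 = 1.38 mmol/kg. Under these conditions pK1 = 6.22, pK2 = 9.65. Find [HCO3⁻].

[HCO3⁻] = 1.31 mmol/kg

α₁ = 1 / (1 + [H⁺]/K1 + K2/[H⁺]) = 1 / (1 + 10^-1.39 + 10^-2.04)
   = 1 / (1 + 0.040738 + 0.0091201) = 1/1.0499 = 0.9525
[HCO3⁻] = α₁ × DIC = 0.9525 × 1.38 = 1.31 mmol/kg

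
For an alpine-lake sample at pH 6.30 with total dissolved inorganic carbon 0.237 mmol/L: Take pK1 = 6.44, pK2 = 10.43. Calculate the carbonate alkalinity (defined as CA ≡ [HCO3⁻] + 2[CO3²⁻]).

CA = 0.0996 mmol/L

CA = [HCO3⁻] + 2[CO3²⁻] = (α₁ + 2α₂)·DIC
At pH 6.30: [H⁺]/K1 = 10^0.14 = 1.3804, K2/[H⁺] = 10^-4.13 = 7.4131×10^-5
α₁ = 1/(1 + 1.3804 + 7.4131×10^-5) = 1/2.3805 = 0.4201; α₂ = α₁·K2/[H⁺] = 3.114×10^-5
α₁ + 2α₂ = 0.4201
CA = 0.4201 × 0.237 = 0.0996 mmol/L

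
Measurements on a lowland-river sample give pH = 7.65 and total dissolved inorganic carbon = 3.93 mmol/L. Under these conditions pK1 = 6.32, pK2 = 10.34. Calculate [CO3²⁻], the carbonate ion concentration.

[CO3²⁻] = 7.65 μmol/L

α₂ = 1 / (1 + [H⁺]/K2 + [H⁺]²/(K1K2)) = 1 / (1 + 10^+2.69 + 10^+1.36)
   = 1 / (1 + 489.78 + 22.909) = 1/513.69 = 0.001947
[CO3²⁻] = α₂ × DIC = 0.001947 × 3.93 = 0.00765 mmol/L = 7.65 μmol/L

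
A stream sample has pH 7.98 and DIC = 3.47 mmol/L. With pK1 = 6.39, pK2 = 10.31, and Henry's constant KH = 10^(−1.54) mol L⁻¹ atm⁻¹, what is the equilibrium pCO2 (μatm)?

α₀ = 1 / (1 + K1/[H⁺] + K1K2/[H⁺]²) = 1 / (1 + 10^+1.59 + 10^-0.74)
   = 1 / (1 + 38.905 + 0.18197) = 1/40.086 = 0.02495
[CO2*] = α₀ × DIC = 0.02495 × 3.47 = 0.08656 mmol/L
pCO2 = [CO2*]/KH = 8.656×10^-5 / 2.884×10^-2 = 3000 μatm

pCO2 = 3000 μatm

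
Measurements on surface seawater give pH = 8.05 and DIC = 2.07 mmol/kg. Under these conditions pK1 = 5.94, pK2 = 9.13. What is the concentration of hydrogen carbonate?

[HCO3⁻] = 1.90 mmol/kg

α₁ = 1 / (1 + [H⁺]/K1 + K2/[H⁺]) = 1 / (1 + 10^-2.11 + 10^-1.08)
   = 1 / (1 + 0.0077625 + 0.083176) = 1/1.0909 = 0.9166
[HCO3⁻] = α₁ × DIC = 0.9166 × 2.07 = 1.90 mmol/kg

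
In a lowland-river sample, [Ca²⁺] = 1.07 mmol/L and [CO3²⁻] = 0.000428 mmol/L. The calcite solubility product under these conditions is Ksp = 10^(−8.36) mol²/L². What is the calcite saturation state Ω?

Ω = 0.105

Ksp = 10^(−8.36) = 4.365×10^-9
Ω = [Ca²⁺][CO3²⁻]/Ksp = (1.07×10^-3)(0.000428×10^-3) / 4.365×10^-9 = 0.105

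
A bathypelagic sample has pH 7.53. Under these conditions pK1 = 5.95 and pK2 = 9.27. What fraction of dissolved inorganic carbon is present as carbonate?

α₂ = 0.0174

α₂ = 1 / (1 + [H⁺]/K2 + [H⁺]²/(K1K2)) = 1 / (1 + 10^+1.74 + 10^+0.16)
   = 1 / (1 + 54.954 + 1.4454) = 1/57.400 = 0.01742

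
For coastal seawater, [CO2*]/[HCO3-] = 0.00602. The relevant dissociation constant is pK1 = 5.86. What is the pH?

From K1 = [H⁺][HCO3-]/[CO2*]:  pH = pK1 − log₁₀([CO2*]/[HCO3-])
log₁₀(0.00602) = -2.220
pH = 5.86 − (-2.220) = 8.08

pH = 8.08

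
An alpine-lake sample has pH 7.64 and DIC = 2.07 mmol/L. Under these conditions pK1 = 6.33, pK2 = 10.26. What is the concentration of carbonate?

[CO3²⁻] = 4.72 μmol/L

α₂ = 1 / (1 + [H⁺]/K2 + [H⁺]²/(K1K2)) = 1 / (1 + 10^+2.62 + 10^+1.31)
   = 1 / (1 + 416.87 + 20.417) = 1/438.29 = 0.002282
[CO3²⁻] = α₂ × DIC = 0.002282 × 2.07 = 0.00472 mmol/L = 4.72 μmol/L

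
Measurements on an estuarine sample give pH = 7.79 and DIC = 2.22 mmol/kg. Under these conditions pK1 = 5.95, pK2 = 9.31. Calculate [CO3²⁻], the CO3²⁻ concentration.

[CO3²⁻] = 0.0642 mmol/kg

α₂ = 1 / (1 + [H⁺]/K2 + [H⁺]²/(K1K2)) = 1 / (1 + 10^+1.52 + 10^-0.32)
   = 1 / (1 + 33.113 + 0.47863) = 1/34.592 = 0.02891
[CO3²⁻] = α₂ × DIC = 0.02891 × 2.22 = 0.0642 mmol/kg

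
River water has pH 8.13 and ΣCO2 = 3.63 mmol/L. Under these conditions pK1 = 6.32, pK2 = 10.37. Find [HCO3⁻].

α₁ = 1 / (1 + [H⁺]/K1 + K2/[H⁺]) = 1 / (1 + 10^-1.81 + 10^-2.24)
   = 1 / (1 + 0.015488 + 0.0057544) = 1/1.0212 = 0.9792
[HCO3⁻] = α₁ × DIC = 0.9792 × 3.63 = 3.55 mmol/L

[HCO3⁻] = 3.55 mmol/L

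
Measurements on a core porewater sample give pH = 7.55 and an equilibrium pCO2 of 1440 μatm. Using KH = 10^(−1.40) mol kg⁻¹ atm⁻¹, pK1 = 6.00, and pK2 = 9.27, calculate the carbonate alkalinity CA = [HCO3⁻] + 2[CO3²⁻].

[CO2*] = KH · pCO2 = 10^(−1.40) × 1440×10^-6 = 5.733×10^-5 mol/kg
α₀ = 1/(1 + K1/[H⁺] + K1K2/[H⁺]²) = 1/(1 + 10^+1.55 + 10^-0.17) = 0.02691
DIC = [CO2*]/α₀ = 5.733×10^-5 / 0.02691 = 2.130 mmol/kg
CA = (α₁ + 2α₂)·DIC = (0.9549 + 2×0.01820) × 2.130 = 2.11 mmol/kg

CA = 2.11 mmol/kg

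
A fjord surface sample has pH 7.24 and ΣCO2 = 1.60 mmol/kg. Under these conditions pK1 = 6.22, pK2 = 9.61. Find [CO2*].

[CO2*] = 0.139 mmol/kg

α₀ = 1 / (1 + K1/[H⁺] + K1K2/[H⁺]²) = 1 / (1 + 10^+1.02 + 10^-1.35)
   = 1 / (1 + 10.471 + 0.044668) = 1/11.516 = 0.08684
[CO2*] = α₀ × DIC = 0.08684 × 1.60 = 0.139 mmol/kg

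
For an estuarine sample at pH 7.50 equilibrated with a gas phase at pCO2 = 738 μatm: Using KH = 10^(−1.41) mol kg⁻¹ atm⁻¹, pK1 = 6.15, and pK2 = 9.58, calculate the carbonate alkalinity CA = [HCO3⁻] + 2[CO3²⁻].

CA = 0.653 mmol/kg

[CO2*] = KH · pCO2 = 10^(−1.41) × 738×10^-6 = 2.871×10^-5 mol/kg
α₀ = 1/(1 + K1/[H⁺] + K1K2/[H⁺]²) = 1/(1 + 10^+1.35 + 10^-0.73) = 0.04242
DIC = [CO2*]/α₀ = 2.871×10^-5 / 0.04242 = 0.6768 mmol/kg
CA = (α₁ + 2α₂)·DIC = (0.9497 + 2×0.007899) × 0.6768 = 0.653 mmol/kg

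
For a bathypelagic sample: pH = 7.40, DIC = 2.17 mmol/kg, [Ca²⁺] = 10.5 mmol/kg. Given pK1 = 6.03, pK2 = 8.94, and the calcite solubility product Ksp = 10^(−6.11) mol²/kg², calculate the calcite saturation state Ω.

α₂ = 1 / (1 + [H⁺]/K2 + [H⁺]²/(K1K2)) = 1 / (1 + 10^+1.54 + 10^+0.17)
   = 1 / (1 + 34.674 + 1.4791) = 1/37.153 = 0.02692
[CO3²⁻] = α₂ × DIC = 0.02692 × 2.17 = 0.05841 mmol/kg
Ksp = 10^(−6.11) = 7.762×10^-7
Ω = [Ca²⁺][CO3²⁻]/Ksp = (10.5×10^-3)(5.841×10^-5) / 7.762×10^-7 = 0.790

Ω = 0.790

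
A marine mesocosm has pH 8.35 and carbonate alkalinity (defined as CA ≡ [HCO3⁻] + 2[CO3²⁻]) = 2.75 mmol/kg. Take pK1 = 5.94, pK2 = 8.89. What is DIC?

DIC = 2.25 mmol/kg

CA = [HCO3⁻] + 2[CO3²⁻] = (α₁ + 2α₂)·DIC
At pH 8.35: [H⁺]/K1 = 10^-2.41 = 0.0038905, K2/[H⁺] = 10^-0.54 = 0.28840
α₁ = 1/(1 + 0.0038905 + 0.28840) = 1/1.2923 = 0.7738; α₂ = α₁·K2/[H⁺] = 0.2232
α₁ + 2α₂ = 1.2202
DIC = CA / (α₁ + 2α₂) = 2.75 / 1.2202 = 2.25 mmol/kg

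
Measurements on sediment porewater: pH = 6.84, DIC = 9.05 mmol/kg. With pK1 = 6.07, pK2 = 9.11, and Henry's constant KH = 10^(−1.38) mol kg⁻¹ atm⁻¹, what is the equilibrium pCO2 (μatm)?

α₀ = 1 / (1 + K1/[H⁺] + K1K2/[H⁺]²) = 1 / (1 + 10^+0.77 + 10^-1.50)
   = 1 / (1 + 5.8884 + 0.031623) = 1/6.9201 = 0.1445
[CO2*] = α₀ × DIC = 0.1445 × 9.05 = 1.308 mmol/kg
pCO2 = [CO2*]/KH = 1.308×10^-3 / 4.169×10^-2 = 3.14×10^4 μatm

pCO2 = 3.14×10^4 μatm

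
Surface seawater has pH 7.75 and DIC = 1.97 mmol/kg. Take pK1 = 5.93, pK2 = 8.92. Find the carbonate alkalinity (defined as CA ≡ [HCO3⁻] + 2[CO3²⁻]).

CA = 2.07 mmol/kg

CA = [HCO3⁻] + 2[CO3²⁻] = (α₁ + 2α₂)·DIC
At pH 7.75: [H⁺]/K1 = 10^-1.82 = 0.015136, K2/[H⁺] = 10^-1.17 = 0.067608
α₁ = 1/(1 + 0.015136 + 0.067608) = 1/1.0827 = 0.9236; α₂ = α₁·K2/[H⁺] = 0.06244
α₁ + 2α₂ = 1.0485
CA = 1.0485 × 1.97 = 2.07 mmol/kg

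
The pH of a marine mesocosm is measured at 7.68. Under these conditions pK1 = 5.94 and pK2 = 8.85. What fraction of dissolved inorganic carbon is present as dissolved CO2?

α₀ = 1 / (1 + K1/[H⁺] + K1K2/[H⁺]²) = 1 / (1 + 10^+1.74 + 10^+0.57)
   = 1 / (1 + 54.954 + 3.7154) = 1/59.669 = 0.01676

α₀ = 0.0168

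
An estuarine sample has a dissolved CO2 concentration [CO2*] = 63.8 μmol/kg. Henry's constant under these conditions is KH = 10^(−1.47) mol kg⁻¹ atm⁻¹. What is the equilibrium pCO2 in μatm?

pCO2 = 1880 μatm

KH = 10^(−1.47) = 3.388×10^-2 mol kg⁻¹ atm⁻¹
pCO2 = [CO2*]/KH = 63.8×10^-6 / 3.388×10^-2 = 1.88×10^-3 atm = 1880 μatm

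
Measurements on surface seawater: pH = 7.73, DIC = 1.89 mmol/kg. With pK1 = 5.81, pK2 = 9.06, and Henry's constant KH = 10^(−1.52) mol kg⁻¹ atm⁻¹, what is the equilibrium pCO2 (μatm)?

α₀ = 1 / (1 + K1/[H⁺] + K1K2/[H⁺]²) = 1 / (1 + 10^+1.92 + 10^+0.59)
   = 1 / (1 + 83.176 + 3.8905) = 1/88.067 = 0.01136
[CO2*] = α₀ × DIC = 0.01136 × 1.89 = 0.02146 mmol/kg
pCO2 = [CO2*]/KH = 2.146×10^-5 / 3.020×10^-2 = 711 μatm

pCO2 = 711 μatm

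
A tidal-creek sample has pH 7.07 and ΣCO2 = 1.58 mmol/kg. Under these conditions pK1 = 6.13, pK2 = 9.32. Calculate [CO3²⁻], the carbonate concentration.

[CO3²⁻] = 7.93 μmol/kg

α₂ = 1 / (1 + [H⁺]/K2 + [H⁺]²/(K1K2)) = 1 / (1 + 10^+2.25 + 10^+1.31)
   = 1 / (1 + 177.83 + 20.417) = 1/199.25 = 0.005019
[CO3²⁻] = α₂ × DIC = 0.005019 × 1.58 = 0.00793 mmol/kg = 7.93 μmol/kg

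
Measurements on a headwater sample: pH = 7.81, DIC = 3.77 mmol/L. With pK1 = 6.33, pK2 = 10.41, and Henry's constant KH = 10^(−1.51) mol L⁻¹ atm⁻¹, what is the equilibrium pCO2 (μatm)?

α₀ = 1 / (1 + K1/[H⁺] + K1K2/[H⁺]²) = 1 / (1 + 10^+1.48 + 10^-1.12)
   = 1 / (1 + 30.200 + 0.075858) = 1/31.275 = 0.03197
[CO2*] = α₀ × DIC = 0.03197 × 3.77 = 0.1205 mmol/L
pCO2 = [CO2*]/KH = 1.205×10^-4 / 3.090×10^-2 = 3900 μatm

pCO2 = 3900 μatm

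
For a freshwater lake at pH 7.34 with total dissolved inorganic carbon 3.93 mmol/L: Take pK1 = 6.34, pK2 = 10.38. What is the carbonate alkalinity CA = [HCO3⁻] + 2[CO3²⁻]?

CA = [HCO3⁻] + 2[CO3²⁻] = (α₁ + 2α₂)·DIC
At pH 7.34: [H⁺]/K1 = 10^-1.00 = 0.10000, K2/[H⁺] = 10^-3.04 = 0.00091201
α₁ = 1/(1 + 0.10000 + 0.00091201) = 1/1.1009 = 0.9083; α₂ = α₁·K2/[H⁺] = 0.0008284
α₁ + 2α₂ = 0.9100
CA = 0.9100 × 3.93 = 3.58 mmol/L

CA = 3.58 mmol/L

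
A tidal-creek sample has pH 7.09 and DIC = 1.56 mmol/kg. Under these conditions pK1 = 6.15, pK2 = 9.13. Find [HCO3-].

α₁ = 1 / (1 + [H⁺]/K1 + K2/[H⁺]) = 1 / (1 + 10^-0.94 + 10^-2.04)
   = 1 / (1 + 0.11482 + 0.0091201) = 1/1.1239 = 0.8897
[HCO3⁻] = α₁ × DIC = 0.8897 × 1.56 = 1.39 mmol/kg

[HCO3⁻] = 1.39 mmol/kg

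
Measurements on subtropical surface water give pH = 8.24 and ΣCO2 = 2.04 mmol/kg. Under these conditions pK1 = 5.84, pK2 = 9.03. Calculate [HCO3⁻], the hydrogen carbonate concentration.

[HCO3⁻] = 1.75 mmol/kg

α₁ = 1 / (1 + [H⁺]/K1 + K2/[H⁺]) = 1 / (1 + 10^-2.40 + 10^-0.79)
   = 1 / (1 + 0.0039811 + 0.16218) = 1/1.1662 = 0.8575
[HCO3⁻] = α₁ × DIC = 0.8575 × 2.04 = 1.75 mmol/kg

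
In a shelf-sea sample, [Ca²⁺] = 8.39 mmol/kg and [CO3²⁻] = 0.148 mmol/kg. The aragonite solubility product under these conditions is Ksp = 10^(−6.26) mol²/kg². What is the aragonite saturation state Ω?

Ksp = 10^(−6.26) = 5.495×10^-7
Ω = [Ca²⁺][CO3²⁻]/Ksp = (8.39×10^-3)(0.148×10^-3) / 5.495×10^-7 = 2.26

Ω = 2.26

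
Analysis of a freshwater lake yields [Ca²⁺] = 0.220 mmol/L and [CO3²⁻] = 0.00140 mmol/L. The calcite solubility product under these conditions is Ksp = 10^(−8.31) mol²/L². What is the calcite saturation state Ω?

Ω = 0.0629

Ksp = 10^(−8.31) = 4.898×10^-9
Ω = [Ca²⁺][CO3²⁻]/Ksp = (0.220×10^-3)(0.00140×10^-3) / 4.898×10^-9 = 0.0629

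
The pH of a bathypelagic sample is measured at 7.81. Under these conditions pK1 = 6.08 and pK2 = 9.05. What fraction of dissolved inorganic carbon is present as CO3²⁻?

α₂ = 1 / (1 + [H⁺]/K2 + [H⁺]²/(K1K2)) = 1 / (1 + 10^+1.24 + 10^-0.49)
   = 1 / (1 + 17.378 + 0.32359) = 1/18.702 = 0.05347

α₂ = 0.0535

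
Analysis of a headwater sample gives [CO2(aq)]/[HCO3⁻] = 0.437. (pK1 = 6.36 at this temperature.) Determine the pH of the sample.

From K1 = [H⁺][HCO3⁻]/[CO2(aq)]:  pH = pK1 − log₁₀([CO2(aq)]/[HCO3⁻])
log₁₀(0.437) = -0.360
pH = 6.36 − (-0.360) = 6.72

pH = 6.72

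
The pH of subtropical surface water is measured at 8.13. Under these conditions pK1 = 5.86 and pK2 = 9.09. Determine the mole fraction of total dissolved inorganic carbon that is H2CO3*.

α₀ = 0.00482

α₀ = 1 / (1 + K1/[H⁺] + K1K2/[H⁺]²) = 1 / (1 + 10^+2.27 + 10^+1.31)
   = 1 / (1 + 186.21 + 20.417) = 1/207.63 = 0.004816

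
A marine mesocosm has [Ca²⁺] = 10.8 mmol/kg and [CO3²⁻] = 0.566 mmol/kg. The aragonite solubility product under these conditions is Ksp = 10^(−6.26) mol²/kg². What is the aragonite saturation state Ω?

Ksp = 10^(−6.26) = 5.495×10^-7
Ω = [Ca²⁺][CO3²⁻]/Ksp = (10.8×10^-3)(0.566×10^-3) / 5.495×10^-7 = 11.1

Ω = 11.1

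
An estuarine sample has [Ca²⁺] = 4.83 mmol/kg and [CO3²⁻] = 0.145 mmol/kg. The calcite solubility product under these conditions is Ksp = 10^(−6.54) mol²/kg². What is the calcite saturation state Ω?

Ksp = 10^(−6.54) = 2.884×10^-7
Ω = [Ca²⁺][CO3²⁻]/Ksp = (4.83×10^-3)(0.145×10^-3) / 2.884×10^-7 = 2.43

Ω = 2.43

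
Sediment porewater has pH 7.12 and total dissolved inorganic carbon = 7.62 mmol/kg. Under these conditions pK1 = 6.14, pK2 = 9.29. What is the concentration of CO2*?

[CO2*] = 0.718 mmol/kg

α₀ = 1 / (1 + K1/[H⁺] + K1K2/[H⁺]²) = 1 / (1 + 10^+0.98 + 10^-1.19)
   = 1 / (1 + 9.5499 + 0.064565) = 1/10.614 = 0.09421
[CO2*] = α₀ × DIC = 0.09421 × 7.62 = 0.718 mmol/kg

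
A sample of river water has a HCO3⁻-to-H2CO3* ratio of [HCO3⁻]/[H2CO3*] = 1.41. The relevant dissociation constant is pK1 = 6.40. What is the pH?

From K1 = [H⁺][HCO3⁻]/[H2CO3*]:  pH = pK1 + log₁₀([HCO3⁻]/[H2CO3*])
log₁₀(1.41) = +0.149
pH = 6.40 + (+0.149) = 6.55

pH = 6.55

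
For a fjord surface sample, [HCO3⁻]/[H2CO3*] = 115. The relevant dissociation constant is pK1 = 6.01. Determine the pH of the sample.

pH = 8.07

From K1 = [H⁺][HCO3⁻]/[H2CO3*]:  pH = pK1 + log₁₀([HCO3⁻]/[H2CO3*])
log₁₀(115) = +2.061
pH = 6.01 + (+2.061) = 8.07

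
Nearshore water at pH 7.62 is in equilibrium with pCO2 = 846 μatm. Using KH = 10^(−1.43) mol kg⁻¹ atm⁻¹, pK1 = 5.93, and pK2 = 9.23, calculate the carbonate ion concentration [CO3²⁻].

[CO3²⁻] = 0.0378 mmol/kg

[CO2*] = KH · pCO2 = 10^(−1.43) × 846×10^-6 = 3.143×10^-5 mol/kg
α₀ = 1/(1 + K1/[H⁺] + K1K2/[H⁺]²) = 1/(1 + 10^+1.69 + 10^+0.08) = 0.01954
DIC = [CO2*]/α₀ = 3.143×10^-5 / 0.01954 = 1.609 mmol/kg
[CO3²⁻] = α₂·DIC; α₂ = 0.02349, so [CO3²⁻] = 0.02349 × 1.609 = 0.0378 mmol/kg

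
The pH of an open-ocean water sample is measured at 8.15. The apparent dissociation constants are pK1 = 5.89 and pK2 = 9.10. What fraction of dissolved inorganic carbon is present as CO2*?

α₀ = 1 / (1 + K1/[H⁺] + K1K2/[H⁺]²) = 1 / (1 + 10^+2.26 + 10^+1.31)
   = 1 / (1 + 181.97 + 20.417) = 1/203.39 = 0.004917

α₀ = 0.00492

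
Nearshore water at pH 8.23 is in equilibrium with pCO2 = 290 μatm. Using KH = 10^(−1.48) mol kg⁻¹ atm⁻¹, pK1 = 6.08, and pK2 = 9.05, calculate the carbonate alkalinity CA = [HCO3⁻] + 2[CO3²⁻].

[CO2*] = KH · pCO2 = 10^(−1.48) × 290×10^-6 = 9.603×10^-6 mol/kg
α₀ = 1/(1 + K1/[H⁺] + K1K2/[H⁺]²) = 1/(1 + 10^+2.15 + 10^+1.33) = 0.006111
DIC = [CO2*]/α₀ = 9.603×10^-6 / 0.006111 = 1.571 mmol/kg
CA = (α₁ + 2α₂)·DIC = (0.8632 + 2×0.1307) × 1.571 = 1.77 mmol/kg

CA = 1.77 mmol/kg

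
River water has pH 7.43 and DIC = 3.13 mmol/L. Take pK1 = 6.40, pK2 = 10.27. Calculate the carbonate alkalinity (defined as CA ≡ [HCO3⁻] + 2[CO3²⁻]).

CA = 2.87 mmol/L

CA = [HCO3⁻] + 2[CO3²⁻] = (α₁ + 2α₂)·DIC
At pH 7.43: [H⁺]/K1 = 10^-1.03 = 0.093325, K2/[H⁺] = 10^-2.84 = 0.0014454
α₁ = 1/(1 + 0.093325 + 0.0014454) = 1/1.0948 = 0.9134; α₂ = α₁·K2/[H⁺] = 0.001320
α₁ + 2α₂ = 0.9161
CA = 0.9161 × 3.13 = 2.87 mmol/L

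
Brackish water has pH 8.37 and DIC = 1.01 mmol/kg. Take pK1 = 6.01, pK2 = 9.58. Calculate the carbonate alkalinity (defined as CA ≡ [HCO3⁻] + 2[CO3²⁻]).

CA = [HCO3⁻] + 2[CO3²⁻] = (α₁ + 2α₂)·DIC
At pH 8.37: [H⁺]/K1 = 10^-2.36 = 0.0043652, K2/[H⁺] = 10^-1.21 = 0.061660
α₁ = 1/(1 + 0.0043652 + 0.061660) = 1/1.0660 = 0.9381; α₂ = α₁·K2/[H⁺] = 0.05784
α₁ + 2α₂ = 1.0537
CA = 1.0537 × 1.01 = 1.06 mmol/kg

CA = 1.06 mmol/kg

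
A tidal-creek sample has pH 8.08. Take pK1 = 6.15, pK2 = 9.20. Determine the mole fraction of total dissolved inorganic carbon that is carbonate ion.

α₂ = 0.0697

α₂ = 1 / (1 + [H⁺]/K2 + [H⁺]²/(K1K2)) = 1 / (1 + 10^+1.12 + 10^-0.81)
   = 1 / (1 + 13.183 + 0.15488) = 1/14.337 = 0.06975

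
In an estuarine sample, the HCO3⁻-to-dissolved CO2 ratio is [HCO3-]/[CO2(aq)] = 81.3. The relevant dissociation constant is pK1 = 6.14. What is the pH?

pH = 8.05

From K1 = [H⁺][HCO3-]/[CO2(aq)]:  pH = pK1 + log₁₀([HCO3-]/[CO2(aq)])
log₁₀(81.3) = +1.910
pH = 6.14 + (+1.910) = 8.05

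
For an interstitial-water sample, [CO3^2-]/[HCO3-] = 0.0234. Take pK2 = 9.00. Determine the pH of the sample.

From K2 = [H⁺][CO3^2-]/[HCO3-]:  pH = pK2 + log₁₀([CO3^2-]/[HCO3-])
log₁₀(0.0234) = -1.631
pH = 9.00 + (-1.631) = 7.37

pH = 7.37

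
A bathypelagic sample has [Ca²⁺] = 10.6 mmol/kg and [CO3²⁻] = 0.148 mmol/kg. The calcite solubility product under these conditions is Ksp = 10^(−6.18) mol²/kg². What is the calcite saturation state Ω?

Ksp = 10^(−6.18) = 6.607×10^-7
Ω = [Ca²⁺][CO3²⁻]/Ksp = (10.6×10^-3)(0.148×10^-3) / 6.607×10^-7 = 2.37

Ω = 2.37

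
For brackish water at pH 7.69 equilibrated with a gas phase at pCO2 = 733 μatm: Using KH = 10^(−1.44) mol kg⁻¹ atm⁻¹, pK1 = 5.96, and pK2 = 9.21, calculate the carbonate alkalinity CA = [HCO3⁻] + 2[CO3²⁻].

CA = 1.52 mmol/kg

[CO2*] = KH · pCO2 = 10^(−1.44) × 733×10^-6 = 2.661×10^-5 mol/kg
α₀ = 1/(1 + K1/[H⁺] + K1K2/[H⁺]²) = 1/(1 + 10^+1.73 + 10^+0.21) = 0.01775
DIC = [CO2*]/α₀ = 2.661×10^-5 / 0.01775 = 1.499 mmol/kg
CA = (α₁ + 2α₂)·DIC = (0.9535 + 2×0.02879) × 1.499 = 1.52 mmol/kg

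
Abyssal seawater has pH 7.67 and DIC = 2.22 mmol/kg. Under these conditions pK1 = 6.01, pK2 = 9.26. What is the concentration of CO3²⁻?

[CO3²⁻] = 0.0545 mmol/kg

α₂ = 1 / (1 + [H⁺]/K2 + [H⁺]²/(K1K2)) = 1 / (1 + 10^+1.59 + 10^-0.07)
   = 1 / (1 + 38.905 + 0.85114) = 1/40.756 = 0.02454
[CO3²⁻] = α₂ × DIC = 0.02454 × 2.22 = 0.0545 mmol/kg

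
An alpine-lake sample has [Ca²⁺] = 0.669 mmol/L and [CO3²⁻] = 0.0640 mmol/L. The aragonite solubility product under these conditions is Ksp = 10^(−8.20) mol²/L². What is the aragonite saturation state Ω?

Ksp = 10^(−8.20) = 6.310×10^-9
Ω = [Ca²⁺][CO3²⁻]/Ksp = (0.669×10^-3)(0.0640×10^-3) / 6.310×10^-9 = 6.79

Ω = 6.79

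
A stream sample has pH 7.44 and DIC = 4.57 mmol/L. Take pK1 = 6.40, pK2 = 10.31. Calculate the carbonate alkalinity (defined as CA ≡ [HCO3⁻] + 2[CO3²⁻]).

CA = 4.19 mmol/L

CA = [HCO3⁻] + 2[CO3²⁻] = (α₁ + 2α₂)·DIC
At pH 7.44: [H⁺]/K1 = 10^-1.04 = 0.091201, K2/[H⁺] = 10^-2.87 = 0.0013490
α₁ = 1/(1 + 0.091201 + 0.0013490) = 1/1.0926 = 0.9153; α₂ = α₁·K2/[H⁺] = 0.001235
α₁ + 2α₂ = 0.9178
CA = 0.9178 × 4.57 = 4.19 mmol/L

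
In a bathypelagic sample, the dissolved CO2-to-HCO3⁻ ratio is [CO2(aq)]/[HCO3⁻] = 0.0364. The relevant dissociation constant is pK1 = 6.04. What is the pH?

pH = 7.48

From K1 = [H⁺][HCO3⁻]/[CO2(aq)]:  pH = pK1 − log₁₀([CO2(aq)]/[HCO3⁻])
log₁₀(0.0364) = -1.439
pH = 6.04 − (-1.439) = 7.48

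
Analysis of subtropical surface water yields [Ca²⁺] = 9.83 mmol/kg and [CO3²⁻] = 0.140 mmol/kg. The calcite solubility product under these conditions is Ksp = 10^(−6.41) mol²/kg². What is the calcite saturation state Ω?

Ω = 3.54

Ksp = 10^(−6.41) = 3.890×10^-7
Ω = [Ca²⁺][CO3²⁻]/Ksp = (9.83×10^-3)(0.140×10^-3) / 3.890×10^-7 = 3.54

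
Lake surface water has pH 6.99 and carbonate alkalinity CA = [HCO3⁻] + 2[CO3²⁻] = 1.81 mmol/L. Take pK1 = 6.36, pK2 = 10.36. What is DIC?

DIC = 2.23 mmol/L

CA = [HCO3⁻] + 2[CO3²⁻] = (α₁ + 2α₂)·DIC
At pH 6.99: [H⁺]/K1 = 10^-0.63 = 0.23442, K2/[H⁺] = 10^-3.37 = 0.00042658
α₁ = 1/(1 + 0.23442 + 0.00042658) = 1/1.2348 = 0.8098; α₂ = α₁·K2/[H⁺] = 0.0003455
α₁ + 2α₂ = 0.8105
DIC = CA / (α₁ + 2α₂) = 1.81 / 0.8105 = 2.23 mmol/L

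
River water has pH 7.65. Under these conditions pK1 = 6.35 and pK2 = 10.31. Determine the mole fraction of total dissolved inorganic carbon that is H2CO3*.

α₀ = 0.0476

α₀ = 1 / (1 + K1/[H⁺] + K1K2/[H⁺]²) = 1 / (1 + 10^+1.30 + 10^-1.36)
   = 1 / (1 + 19.953 + 0.043652) = 1/20.996 = 0.04763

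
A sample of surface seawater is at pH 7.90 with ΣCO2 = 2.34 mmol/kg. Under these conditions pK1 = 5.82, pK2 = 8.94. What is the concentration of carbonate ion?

α₂ = 1 / (1 + [H⁺]/K2 + [H⁺]²/(K1K2)) = 1 / (1 + 10^+1.04 + 10^-1.04)
   = 1 / (1 + 10.965 + 0.091201) = 1/12.056 = 0.08295
[CO3²⁻] = α₂ × DIC = 0.08295 × 2.34 = 0.194 mmol/kg

[CO3²⁻] = 0.194 mmol/kg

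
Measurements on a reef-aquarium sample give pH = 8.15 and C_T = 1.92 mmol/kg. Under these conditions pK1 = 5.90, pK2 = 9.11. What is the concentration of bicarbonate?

α₁ = 1 / (1 + [H⁺]/K1 + K2/[H⁺]) = 1 / (1 + 10^-2.25 + 10^-0.96)
   = 1 / (1 + 0.0056234 + 0.10965) = 1/1.1153 = 0.8966
[HCO3⁻] = α₁ × DIC = 0.8966 × 1.92 = 1.72 mmol/kg

[HCO3⁻] = 1.72 mmol/kg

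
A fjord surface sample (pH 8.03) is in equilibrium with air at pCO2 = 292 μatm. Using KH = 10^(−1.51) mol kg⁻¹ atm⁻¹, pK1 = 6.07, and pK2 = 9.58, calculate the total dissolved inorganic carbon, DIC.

DIC = 0.855 mmol/kg

[CO2*] = KH · pCO2 = 10^(−1.51) × 292×10^-6 = 9.024×10^-6 mol/kg
α₀ = 1/(1 + K1/[H⁺] + K1K2/[H⁺]²) = 1/(1 + 10^+1.96 + 10^+0.41) = 0.01055
DIC = [CO2*]/α₀ = 9.024×10^-6 / 0.01055 = 0.855 mmol/kg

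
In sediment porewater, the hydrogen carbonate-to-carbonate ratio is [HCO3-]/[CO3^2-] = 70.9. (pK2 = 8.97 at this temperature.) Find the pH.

From K2 = [H⁺][CO3^2-]/[HCO3-]:  pH = pK2 − log₁₀([HCO3-]/[CO3^2-])
log₁₀(70.9) = +1.851
pH = 8.97 − (+1.851) = 7.12

pH = 7.12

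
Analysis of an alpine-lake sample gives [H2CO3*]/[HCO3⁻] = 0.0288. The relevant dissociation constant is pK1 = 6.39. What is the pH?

From K1 = [H⁺][HCO3⁻]/[H2CO3*]:  pH = pK1 − log₁₀([H2CO3*]/[HCO3⁻])
log₁₀(0.0288) = -1.541
pH = 6.39 − (-1.541) = 7.93

pH = 7.93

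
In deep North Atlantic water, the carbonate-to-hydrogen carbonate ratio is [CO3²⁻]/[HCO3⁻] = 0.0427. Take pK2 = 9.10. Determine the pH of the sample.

pH = 7.73

From K2 = [H⁺][CO3²⁻]/[HCO3⁻]:  pH = pK2 + log₁₀([CO3²⁻]/[HCO3⁻])
log₁₀(0.0427) = -1.370
pH = 9.10 + (-1.370) = 7.73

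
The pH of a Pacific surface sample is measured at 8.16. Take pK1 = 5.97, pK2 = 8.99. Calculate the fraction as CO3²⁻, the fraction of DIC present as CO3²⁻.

α₂ = 0.128

α₂ = 1 / (1 + [H⁺]/K2 + [H⁺]²/(K1K2)) = 1 / (1 + 10^+0.83 + 10^-1.36)
   = 1 / (1 + 6.7608 + 0.043652) = 1/7.8045 = 0.1281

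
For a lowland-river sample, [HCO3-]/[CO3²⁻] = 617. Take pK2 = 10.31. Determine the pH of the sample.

pH = 7.52

From K2 = [H⁺][CO3²⁻]/[HCO3-]:  pH = pK2 − log₁₀([HCO3-]/[CO3²⁻])
log₁₀(617) = +2.790
pH = 10.31 − (+2.790) = 7.52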